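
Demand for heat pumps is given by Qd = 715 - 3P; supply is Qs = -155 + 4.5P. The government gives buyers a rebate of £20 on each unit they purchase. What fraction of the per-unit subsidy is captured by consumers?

Pre-subsidy: 715 - 3P = -155 + 4.5P gives P* = 116, Q* = 367.
With the rebate, buyers effectively pay Pb = Ps − 20, where Ps is the price sellers receive.
Demand in terms of Ps becomes Qd = 715 − 3(Ps − 20) = 775 - 3Ps. Setting this equal to supply: 775 - 3Ps = -155 + 4.5Ps, so Ps = 124.
Buyers pay Pb = 124 − 20 = 104; Q' = -155 + 4.5·124 = 403.
Buyers' price falls by P* − Pb = 116 − 104 = 12; sellers' price rises by Ps − P* = 124 − 116 = 8.
So consumers capture 12/20 = 0.6 of each unit of subsidy.

Consumer share = 0.6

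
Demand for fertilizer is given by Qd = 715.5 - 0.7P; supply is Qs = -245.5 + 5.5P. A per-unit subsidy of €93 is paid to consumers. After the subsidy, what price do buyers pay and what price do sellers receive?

Pre-subsidy: 715.5 - 0.7P = -245.5 + 5.5P gives P* = 155, Q* = 607.
With the rebate, buyers effectively pay Pb = Ps − 93, where Ps is the price sellers receive.
Demand in terms of Ps becomes Qd = 715.5 − 0.7(Ps − 93) = 780.6 - 0.7Ps. Setting this equal to supply: 780.6 - 0.7Ps = -245.5 + 5.5Ps, so Ps = 165.5.
Buyers pay Pb = 165.5 − 93 = 72.5; Q' = -245.5 + 5.5·165.5 = 664.75.

Buyers pay €72.5; sellers receive €165.5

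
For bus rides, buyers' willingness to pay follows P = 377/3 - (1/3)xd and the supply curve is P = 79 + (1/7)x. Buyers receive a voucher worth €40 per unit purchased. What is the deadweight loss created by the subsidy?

Deadweight loss = €1680

Pre-subsidy: 377/3 - (1/3)x = 79 + (1/7)x gives x* = 98 and P* = 93.
With the rebate, buyers effectively pay Pb = Ps − 40, where Ps is the price sellers receive.
On the curves, Pb = 377/3 - (1/3)x and Ps = 79 + (1/7)x; the wedge Ps − Pb = 40 gives 79 + (1/7)x − (377/3 - (1/3)x) = 40, so x' = 182.
Then Pb = 377/3 − (1/3)·182 = 65 and Ps = 79 + (1/7)·182 = 105.
The subsidy expands output by 182 − 98 = 84 past the efficient level; on those units the gap between marginal cost and willingness to pay runs from 0 up to 40.
DWL = ½ × 40 × 84 = 1680.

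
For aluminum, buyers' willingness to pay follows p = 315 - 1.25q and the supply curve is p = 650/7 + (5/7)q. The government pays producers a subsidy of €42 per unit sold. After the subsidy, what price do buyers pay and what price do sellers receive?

Pre-subsidy: 315 - 1.25q = 650/7 + (5/7)q gives q* = 1244/11 and p* = 1910/11.
With the subsidy, sellers receive ps = pb + 42 for each unit, where pb is the price buyers pay.
On the curves, pb = 315 - 1.25q and ps = 650/7 + (5/7)q; the wedge ps − pb = 42 gives 650/7 + (5/7)q − (315 - 1.25q) = 42, so q' = 7396/55.
Then pb = 315 − 1.25·(7396/55) = 1616/11 and ps = 650/7 + (5/7)·(7396/55) = 2078/11.

Buyers pay 1616/11; sellers receive 2078/11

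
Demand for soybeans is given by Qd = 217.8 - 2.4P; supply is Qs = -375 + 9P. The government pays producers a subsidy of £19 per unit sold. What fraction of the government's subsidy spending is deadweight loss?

Pre-subsidy: 217.8 - 2.4P = -375 + 9P gives P* = 52, Q* = 93.
With the subsidy, sellers receive Ps = Pb + 19 for each unit, where Pb is the price buyers pay.
Supply in terms of Pb becomes Qs = -375 + 9(Pb + 19) = -204 + 9Pb. Setting this equal to demand: 217.8 - 2.4Pb = -204 + 9Pb, so Pb = 37.
Sellers receive Ps = 37 + 19 = 56; Q' = 217.8 − 2.4·37 = 129.
ΔCS = ½(93 + 129)(52 − 37) = 1665; ΔPS = ½(93 + 129)(56 − 52) = 444.
Government spending = 19 × 129 = 2451.
DWL = ½ × 19 × (129 − 93) = 342; fraction = 342 / 2451 = 6/43.

DWL / government spending = 6/43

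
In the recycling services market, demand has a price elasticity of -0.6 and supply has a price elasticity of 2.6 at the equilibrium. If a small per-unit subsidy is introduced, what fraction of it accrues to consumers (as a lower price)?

Consumer share = 0.8125

For a small subsidy around the equilibrium, the benefit split depends on the relative slopes, which at a point are proportional to the elasticities.
Buyer share = εs/(εs + |εd|) = 2.6/(2.6 + 0.6) = 0.8125; seller share = |εd|/(εs + |εd|) = 0.1875.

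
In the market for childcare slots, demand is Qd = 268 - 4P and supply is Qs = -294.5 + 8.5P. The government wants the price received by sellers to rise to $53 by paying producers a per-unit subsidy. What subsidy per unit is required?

At a seller price of 53, quantity supplied is -294.5 + 8.5·53 = 156.
Buyers absorb 156 only when they pay Pb with 268 − 4·Pb = 156, i.e. Pb = 28.
s = Ps − Pb = 53 − 28 = 25.

Required subsidy s = $25 per unit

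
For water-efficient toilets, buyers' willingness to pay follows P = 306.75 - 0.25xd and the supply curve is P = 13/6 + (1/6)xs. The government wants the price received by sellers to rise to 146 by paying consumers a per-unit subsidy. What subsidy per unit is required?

At a seller price of 146, quantity supplied is -13 + 6·146 = 863.
Buyers absorb 863 only when they pay Pb = 306.75 − 0.25·863 = 91.
s = Ps − Pb = 146 − 91 = 55.

Required subsidy s = 55 per unit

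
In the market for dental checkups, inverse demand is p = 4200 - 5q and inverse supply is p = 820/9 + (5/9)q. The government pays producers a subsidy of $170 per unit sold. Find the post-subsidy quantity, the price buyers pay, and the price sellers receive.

q' = 770.2; buyers pay $349; sellers receive $519

Pre-subsidy: 4200 - 5q = 820/9 + (5/9)q gives q* = 739.6 and p* = 502.
With the subsidy, sellers receive ps = pb + 170 for each unit, where pb is the price buyers pay.
On the curves, pb = 4200 - 5q and ps = 820/9 + (5/9)q; the wedge ps − pb = 170 gives 820/9 + (5/9)q − (4200 - 5q) = 170, so q' = 770.2.
Then pb = 4200 − 5·770.2 = 349 and ps = 820/9 + (5/9)·770.2 = 519.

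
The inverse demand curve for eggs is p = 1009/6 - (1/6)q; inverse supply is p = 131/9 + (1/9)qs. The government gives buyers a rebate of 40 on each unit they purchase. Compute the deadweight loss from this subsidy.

Deadweight loss = 2880

Pre-subsidy: 1009/6 - (1/6)q = 131/9 + (1/9)q gives q* = 553 and p* = 76.
With the rebate, buyers effectively pay pb = ps − 40, where ps is the price sellers receive.
On the curves, pb = 1009/6 - (1/6)q and ps = 131/9 + (1/9)q; the wedge ps − pb = 40 gives 131/9 + (1/9)q − (1009/6 - (1/6)q) = 40, so q' = 697.
Then pb = 1009/6 − (1/6)·697 = 52 and ps = 131/9 + (1/9)·697 = 92.
The subsidy expands output by 697 − 553 = 144 past the efficient level; on those units the gap between marginal cost and willingness to pay runs from 0 up to 40.
DWL = ½ × 40 × 144 = 2880.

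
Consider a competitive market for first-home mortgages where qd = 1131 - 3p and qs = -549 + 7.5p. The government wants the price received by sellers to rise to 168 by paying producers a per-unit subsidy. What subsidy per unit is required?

At a seller price of 168, quantity supplied is -549 + 7.5·168 = 711.
Buyers absorb 711 only when they pay pb with 1131 − 3·pb = 711, i.e. pb = 140.
s = ps − pb = 168 − 140 = 28.

Required subsidy s = 28 per unit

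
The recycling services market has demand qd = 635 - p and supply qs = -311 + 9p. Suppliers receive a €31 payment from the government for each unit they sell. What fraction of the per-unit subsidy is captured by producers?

Pre-subsidy: 635 - p = -311 + 9p gives p* = 94.6, q* = 540.4.
With the subsidy, sellers receive ps = pb + 31 for each unit, where pb is the price buyers pay.
Supply in terms of pb becomes qs = -311 + 9(pb + 31) = -32 + 9pb. Setting this equal to demand: 635 - pb = -32 + 9pb, so pb = 66.7.
Sellers receive ps = 66.7 + 31 = 97.7; q' = 635 − 1·66.7 = 568.3.
Buyers' price falls by p* − pb = 94.6 − 66.7 = 27.9; sellers' price rises by ps − p* = 97.7 − 94.6 = 3.1.
So producers capture 3.1/31 = 0.1 of each unit of subsidy.

Producer share = 0.1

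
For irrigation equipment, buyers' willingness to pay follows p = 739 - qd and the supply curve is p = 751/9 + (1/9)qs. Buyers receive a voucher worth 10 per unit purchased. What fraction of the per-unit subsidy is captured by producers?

Producer share = 0.1

Pre-subsidy: 739 - q = 751/9 + (1/9)q gives q* = 590 and p* = 149.
With the rebate, buyers effectively pay pb = ps − 10, where ps is the price sellers receive.
On the curves, pb = 739 - q and ps = 751/9 + (1/9)q; the wedge ps − pb = 10 gives 751/9 + (1/9)q − (739 - q) = 10, so q' = 599.
Then pb = 739 − 1·599 = 140 and ps = 751/9 + (1/9)·599 = 150.
Buyers' price falls by p* − pb = 149 − 140 = 9; sellers' price rises by ps − p* = 150 − 149 = 1.
So producers capture 1/10 = 0.1 of each unit of subsidy.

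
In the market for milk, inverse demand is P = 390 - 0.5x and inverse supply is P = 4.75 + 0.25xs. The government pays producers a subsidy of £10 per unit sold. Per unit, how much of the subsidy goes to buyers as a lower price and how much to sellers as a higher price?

Buyers gain 20/3 per unit; sellers gain 10/3 per unit

Pre-subsidy: 390 - 0.5x = 4.75 + 0.25x gives x* = 1541/3 and P* = 799/6.
With the subsidy, sellers receive Ps = Pb + 10 for each unit, where Pb is the price buyers pay.
On the curves, Pb = 390 - 0.5x and Ps = 4.75 + 0.25x; the wedge Ps − Pb = 10 gives 4.75 + 0.25x − (390 - 0.5x) = 10, so x' = 527.
Then Pb = 390 − 0.5·527 = 126.5 and Ps = 4.75 + 0.25·527 = 136.5.
Buyers' price falls by P* − Pb = 799/6 − 126.5 = 20/3; sellers' price rises by Ps − P* = 136.5 − 799/6 = 10/3.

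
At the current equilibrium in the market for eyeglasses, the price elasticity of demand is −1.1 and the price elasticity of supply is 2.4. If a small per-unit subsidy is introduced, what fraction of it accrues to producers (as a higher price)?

For a small subsidy around the equilibrium, the benefit split depends on the relative slopes, which at a point are proportional to the elasticities.
Buyer share = εs/(εs + |εd|) = 2.4/(2.4 + 1.1) = 24/35; seller share = |εd|/(εs + |εd|) = 11/35.
So producers capture 11/35 of the subsidy.

Producer share = 11/35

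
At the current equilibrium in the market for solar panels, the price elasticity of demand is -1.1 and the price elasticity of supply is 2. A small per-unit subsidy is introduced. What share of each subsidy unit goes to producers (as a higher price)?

Producer share = 11/31

For a small subsidy around the equilibrium, the benefit split depends on the relative slopes, which at a point are proportional to the elasticities.
Buyer share = εs/(εs + |εd|) = 2/(2 + 1.1) = 20/31; seller share = |εd|/(εs + |εd|) = 11/31.
So producers capture 11/31 of the subsidy.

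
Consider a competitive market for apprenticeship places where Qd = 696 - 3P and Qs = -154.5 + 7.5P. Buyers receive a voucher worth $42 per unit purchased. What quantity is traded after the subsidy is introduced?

Q' = 543

Pre-subsidy: 696 - 3P = -154.5 + 7.5P gives P* = 81, Q* = 453.
With the rebate, buyers effectively pay Pb = Ps − 42, where Ps is the price sellers receive.
Demand in terms of Ps becomes Qd = 696 − 3(Ps − 42) = 822 - 3Ps. Setting this equal to supply: 822 - 3Ps = -154.5 + 7.5Ps, so Ps = 93.
Buyers pay Pb = 93 − 42 = 51; Q' = -154.5 + 7.5·93 = 543.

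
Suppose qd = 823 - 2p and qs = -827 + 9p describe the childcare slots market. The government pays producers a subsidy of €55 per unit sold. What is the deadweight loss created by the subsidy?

Pre-subsidy: 823 - 2p = -827 + 9p gives p* = 150, q* = 523.
With the subsidy, sellers receive ps = pb + 55 for each unit, where pb is the price buyers pay.
Supply in terms of pb becomes qs = -827 + 9(pb + 55) = -332 + 9pb. Setting this equal to demand: 823 - 2pb = -332 + 9pb, so pb = 105.
Sellers receive ps = 105 + 55 = 160; q' = 823 − 2·105 = 613.
The subsidy expands output by 613 − 523 = 90 past the efficient level; on those units the gap between marginal cost and willingness to pay runs from 0 up to 55.
DWL = ½ × 55 × 90 = 2475.

Deadweight loss = €2475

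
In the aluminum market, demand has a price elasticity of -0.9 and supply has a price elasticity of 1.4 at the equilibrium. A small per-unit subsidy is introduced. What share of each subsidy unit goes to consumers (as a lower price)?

For a small subsidy around the equilibrium, the benefit split depends on the relative slopes, which at a point are proportional to the elasticities.
Buyer share = εs/(εs + |εd|) = 1.4/(1.4 + 0.9) = 14/23; seller share = |εd|/(εs + |εd|) = 9/23.

Consumer share = 14/23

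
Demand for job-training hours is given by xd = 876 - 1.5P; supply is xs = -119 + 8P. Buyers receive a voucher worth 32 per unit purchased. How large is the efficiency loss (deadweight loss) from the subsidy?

Deadweight loss = 12288/19

Pre-subsidy: 876 - 1.5P = -119 + 8P gives P* = 1990/19, x* = 13659/19.
With the rebate, buyers effectively pay Pb = Ps − 32, where Ps is the price sellers receive.
Demand in terms of Ps becomes xd = 876 − 1.5(Ps − 32) = 924 - 1.5Ps. Setting this equal to supply: 924 - 1.5Ps = -119 + 8Ps, so Ps = 2086/19.
Buyers pay Pb = 2086/19 − 32 = 1478/19; x' = -119 + 8·(2086/19) = 14427/19.
The subsidy expands output by 14427/19 − 13659/19 = 768/19 past the efficient level; on those units the gap between marginal cost and willingness to pay runs from 0 up to 32.
DWL = ½ × 32 × 768/19 = 12288/19.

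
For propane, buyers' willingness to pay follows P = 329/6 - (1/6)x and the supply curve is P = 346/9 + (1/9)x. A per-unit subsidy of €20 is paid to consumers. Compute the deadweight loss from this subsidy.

Pre-subsidy: 329/6 - (1/6)x = 346/9 + (1/9)x gives x* = 59 and P* = 45.
With the rebate, buyers effectively pay Pb = Ps − 20, where Ps is the price sellers receive.
On the curves, Pb = 329/6 - (1/6)x and Ps = 346/9 + (1/9)x; the wedge Ps − Pb = 20 gives 346/9 + (1/9)x − (329/6 - (1/6)x) = 20, so x' = 131.
Then Pb = 329/6 − (1/6)·131 = 33 and Ps = 346/9 + (1/9)·131 = 53.
The subsidy expands output by 131 − 59 = 72 past the efficient level; on those units the gap between marginal cost and willingness to pay runs from 0 up to 20.
DWL = ½ × 20 × 72 = 720.

Deadweight loss = €720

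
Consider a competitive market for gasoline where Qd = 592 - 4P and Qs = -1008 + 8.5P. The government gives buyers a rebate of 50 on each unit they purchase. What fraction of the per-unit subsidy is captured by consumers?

Pre-subsidy: 592 - 4P = -1008 + 8.5P gives P* = 128, Q* = 80.
With the rebate, buyers effectively pay Pb = Ps − 50, where Ps is the price sellers receive.
Demand in terms of Ps becomes Qd = 592 − 4(Ps − 50) = 792 - 4Ps. Setting this equal to supply: 792 - 4Ps = -1008 + 8.5Ps, so Ps = 144.
Buyers pay Pb = 144 − 50 = 94; Q' = -1008 + 8.5·144 = 216.
Buyers' price falls by P* − Pb = 128 − 94 = 34; sellers' price rises by Ps − P* = 144 − 128 = 16.
So consumers capture 34/50 = 0.68 of each unit of subsidy.

Consumer share = 0.68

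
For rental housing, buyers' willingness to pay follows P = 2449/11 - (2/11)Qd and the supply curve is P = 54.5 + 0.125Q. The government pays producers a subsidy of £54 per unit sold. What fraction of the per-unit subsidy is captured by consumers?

Consumer share = 16/27

Pre-subsidy: 2449/11 - (2/11)Q = 54.5 + 0.125Q gives Q* = 548 and P* = 123.
With the subsidy, sellers receive Ps = Pb + 54 for each unit, where Pb is the price buyers pay.
On the curves, Pb = 2449/11 - (2/11)Q and Ps = 54.5 + 0.125Q; the wedge Ps − Pb = 54 gives 54.5 + 0.125Q − (2449/11 - (2/11)Q) = 54, so Q' = 724.
Then Pb = 2449/11 − (2/11)·724 = 91 and Ps = 54.5 + 0.125·724 = 145.
Buyers' price falls by P* − Pb = 123 − 91 = 32; sellers' price rises by Ps − P* = 145 − 123 = 22.
So consumers capture 32/54 = 16/27 of each unit of subsidy.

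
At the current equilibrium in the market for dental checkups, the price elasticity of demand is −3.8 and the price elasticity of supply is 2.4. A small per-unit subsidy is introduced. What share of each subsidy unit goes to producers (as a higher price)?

For a small subsidy around the equilibrium, the benefit split depends on the relative slopes, which at a point are proportional to the elasticities.
Buyer share = εs/(εs + |εd|) = 2.4/(2.4 + 3.8) = 12/31; seller share = |εd|/(εs + |εd|) = 19/31.
So producers capture 19/31 of the subsidy.

Producer share = 19/31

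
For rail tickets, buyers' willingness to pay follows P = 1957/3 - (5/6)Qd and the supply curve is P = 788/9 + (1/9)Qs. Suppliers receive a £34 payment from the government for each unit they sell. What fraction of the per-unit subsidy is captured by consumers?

Consumer share = 15/17

Pre-subsidy: 1957/3 - (5/6)Q = 788/9 + (1/9)Q gives Q* = 598 and P* = 154.
With the subsidy, sellers receive Ps = Pb + 34 for each unit, where Pb is the price buyers pay.
On the curves, Pb = 1957/3 - (5/6)Q and Ps = 788/9 + (1/9)Q; the wedge Ps − Pb = 34 gives 788/9 + (1/9)Q − (1957/3 - (5/6)Q) = 34, so Q' = 634.
Then Pb = 1957/3 − (5/6)·634 = 124 and Ps = 788/9 + (1/9)·634 = 158.
Buyers' price falls by P* − Pb = 154 − 124 = 30; sellers' price rises by Ps − P* = 158 − 154 = 4.
So consumers capture 30/34 = 15/17 of each unit of subsidy.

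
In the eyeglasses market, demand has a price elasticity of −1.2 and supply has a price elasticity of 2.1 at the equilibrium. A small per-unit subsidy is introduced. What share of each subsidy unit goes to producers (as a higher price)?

For a small subsidy around the equilibrium, the benefit split depends on the relative slopes, which at a point are proportional to the elasticities.
Buyer share = εs/(εs + |εd|) = 2.1/(2.1 + 1.2) = 7/11; seller share = |εd|/(εs + |εd|) = 4/11.
So producers capture 4/11 of the subsidy.

Producer share = 4/11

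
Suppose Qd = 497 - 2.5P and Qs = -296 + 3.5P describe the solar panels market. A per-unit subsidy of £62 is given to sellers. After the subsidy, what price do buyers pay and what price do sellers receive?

Buyers pay £96; sellers receive £158

Pre-subsidy: 497 - 2.5P = -296 + 3.5P gives P* = 793/6, Q* = 1999/12.
With the subsidy, sellers receive Ps = Pb + 62 for each unit, where Pb is the price buyers pay.
Supply in terms of Pb becomes Qs = -296 + 3.5(Pb + 62) = -79 + 3.5Pb. Setting this equal to demand: 497 - 2.5Pb = -79 + 3.5Pb, so Pb = 96.
Sellers receive Ps = 96 + 62 = 158; Q' = 497 − 2.5·96 = 257.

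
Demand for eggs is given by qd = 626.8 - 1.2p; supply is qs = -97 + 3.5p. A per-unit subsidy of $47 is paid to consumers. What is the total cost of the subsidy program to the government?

Pre-subsidy: 626.8 - 1.2p = -97 + 3.5p gives p* = 154, q* = 442.
With the rebate, buyers effectively pay pb = ps − 47, where ps is the price sellers receive.
Demand in terms of ps becomes qd = 626.8 − 1.2(ps − 47) = 683.2 - 1.2ps. Setting this equal to supply: 683.2 - 1.2ps = -97 + 3.5ps, so ps = 166.
Buyers pay pb = 166 − 47 = 119; q' = -97 + 3.5·166 = 484.
Government outlay = subsidy × quantity = 47 × 484 = 22748.

Government cost = $22748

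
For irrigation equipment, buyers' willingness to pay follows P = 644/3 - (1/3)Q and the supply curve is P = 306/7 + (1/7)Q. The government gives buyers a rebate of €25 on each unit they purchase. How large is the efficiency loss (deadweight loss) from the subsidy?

Pre-subsidy: 644/3 - (1/3)Q = 306/7 + (1/7)Q gives Q* = 359 and P* = 95.
With the rebate, buyers effectively pay Pb = Ps − 25, where Ps is the price sellers receive.
On the curves, Pb = 644/3 - (1/3)Q and Ps = 306/7 + (1/7)Q; the wedge Ps − Pb = 25 gives 306/7 + (1/7)Q − (644/3 - (1/3)Q) = 25, so Q' = 411.5.
Then Pb = 644/3 − (1/3)·411.5 = 77.5 and Ps = 306/7 + (1/7)·411.5 = 102.5.
The subsidy expands output by 411.5 − 359 = 52.5 past the efficient level; on those units the gap between marginal cost and willingness to pay runs from 0 up to 25.
DWL = ½ × 25 × 52.5 = 656.25.

Deadweight loss = €656.25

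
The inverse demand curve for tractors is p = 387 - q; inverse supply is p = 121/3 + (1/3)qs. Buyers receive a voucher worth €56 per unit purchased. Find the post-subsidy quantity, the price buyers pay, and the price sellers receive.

q' = 302; buyers pay €85; sellers receive €141

Pre-subsidy: 387 - q = 121/3 + (1/3)q gives q* = 260 and p* = 127.
With the rebate, buyers effectively pay pb = ps − 56, where ps is the price sellers receive.
On the curves, pb = 387 - q and ps = 121/3 + (1/3)q; the wedge ps − pb = 56 gives 121/3 + (1/3)q − (387 - q) = 56, so q' = 302.
Then pb = 387 − 1·302 = 85 and ps = 121/3 + (1/3)·302 = 141.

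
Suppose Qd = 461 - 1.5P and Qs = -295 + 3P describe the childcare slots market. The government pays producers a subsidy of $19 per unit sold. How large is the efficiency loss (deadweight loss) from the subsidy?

Deadweight loss = $180.5

Pre-subsidy: 461 - 1.5P = -295 + 3P gives P* = 168, Q* = 209.
With the subsidy, sellers receive Ps = Pb + 19 for each unit, where Pb is the price buyers pay.
Supply in terms of Pb becomes Qs = -295 + 3(Pb + 19) = -238 + 3Pb. Setting this equal to demand: 461 - 1.5Pb = -238 + 3Pb, so Pb = 466/3.
Sellers receive Ps = 466/3 + 19 = 523/3; Q' = 461 − 1.5·(466/3) = 228.
The subsidy expands output by 228 − 209 = 19 past the efficient level; on those units the gap between marginal cost and willingness to pay runs from 0 up to 19.
DWL = ½ × 19 × 19 = 180.5.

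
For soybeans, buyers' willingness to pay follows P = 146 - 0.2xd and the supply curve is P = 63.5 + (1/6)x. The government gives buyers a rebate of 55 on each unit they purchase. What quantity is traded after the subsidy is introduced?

Pre-subsidy: 146 - 0.2x = 63.5 + (1/6)x gives x* = 225 and P* = 101.
With the rebate, buyers effectively pay Pb = Ps − 55, where Ps is the price sellers receive.
On the curves, Pb = 146 - 0.2x and Ps = 63.5 + (1/6)x; the wedge Ps − Pb = 55 gives 63.5 + (1/6)x − (146 - 0.2x) = 55, so x' = 375.
Then Pb = 146 − 0.2·375 = 71 and Ps = 63.5 + (1/6)·375 = 126.

x' = 375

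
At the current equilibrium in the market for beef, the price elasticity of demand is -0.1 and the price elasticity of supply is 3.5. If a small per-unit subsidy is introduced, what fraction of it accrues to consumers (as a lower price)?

Consumer share = 35/36

For a small subsidy around the equilibrium, the benefit split depends on the relative slopes, which at a point are proportional to the elasticities.
Buyer share = εs/(εs + |εd|) = 3.5/(3.5 + 0.1) = 35/36; seller share = |εd|/(εs + |εd|) = 1/36.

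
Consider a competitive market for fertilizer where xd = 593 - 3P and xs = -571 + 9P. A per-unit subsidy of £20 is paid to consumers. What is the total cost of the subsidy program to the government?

Government cost = £6940

Pre-subsidy: 593 - 3P = -571 + 9P gives P* = 97, x* = 302.
With the rebate, buyers effectively pay Pb = Ps − 20, where Ps is the price sellers receive.
Demand in terms of Ps becomes xd = 593 − 3(Ps − 20) = 653 - 3Ps. Setting this equal to supply: 653 - 3Ps = -571 + 9Ps, so Ps = 102.
Buyers pay Pb = 102 − 20 = 82; x' = -571 + 9·102 = 347.
Government outlay = subsidy × quantity = 20 × 347 = 6940.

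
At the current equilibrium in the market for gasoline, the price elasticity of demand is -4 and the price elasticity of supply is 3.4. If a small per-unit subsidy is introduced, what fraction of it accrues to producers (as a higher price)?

For a small subsidy around the equilibrium, the benefit split depends on the relative slopes, which at a point are proportional to the elasticities.
Buyer share = εs/(εs + |εd|) = 3.4/(3.4 + 4) = 17/37; seller share = |εd|/(εs + |εd|) = 20/37.
So producers capture 20/37 of the subsidy.

Producer share = 20/37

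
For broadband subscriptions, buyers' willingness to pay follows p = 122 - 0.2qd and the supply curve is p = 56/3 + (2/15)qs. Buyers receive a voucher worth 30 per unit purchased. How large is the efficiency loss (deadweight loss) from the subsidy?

Pre-subsidy: 122 - 0.2q = 56/3 + (2/15)q gives q* = 310 and p* = 60.
With the rebate, buyers effectively pay pb = ps − 30, where ps is the price sellers receive.
On the curves, pb = 122 - 0.2q and ps = 56/3 + (2/15)q; the wedge ps − pb = 30 gives 56/3 + (2/15)q − (122 - 0.2q) = 30, so q' = 400.
Then pb = 122 − 0.2·400 = 42 and ps = 56/3 + (2/15)·400 = 72.
The subsidy expands output by 400 − 310 = 90 past the efficient level; on those units the gap between marginal cost and willingness to pay runs from 0 up to 30.
DWL = ½ × 30 × 90 = 1350.

Deadweight loss = 1350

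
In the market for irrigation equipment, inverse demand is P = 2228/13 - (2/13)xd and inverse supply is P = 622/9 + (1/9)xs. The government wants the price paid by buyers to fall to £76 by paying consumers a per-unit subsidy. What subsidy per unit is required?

At a buyer price of 76, quantity demanded is 1114 − 6.5·76 = 620.
Sellers supply 620 only when they receive Ps = 622/9 + (1/9)·620 = 138.
s = Ps − Pb = 138 − 76 = 62.

Required subsidy s = £62 per unit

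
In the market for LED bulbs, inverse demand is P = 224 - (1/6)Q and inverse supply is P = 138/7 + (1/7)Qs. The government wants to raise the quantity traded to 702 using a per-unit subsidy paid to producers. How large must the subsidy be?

Required subsidy s = 13 per unit

At Q = 702, from the demand curve buyers pay Pb = 224 − (1/6)·702 = 107; from the supply curve sellers need Ps = 138/7 + (1/7)·702 = 120.
The subsidy must fill the gap: s = Ps − Pb = 120 − 107 = 13.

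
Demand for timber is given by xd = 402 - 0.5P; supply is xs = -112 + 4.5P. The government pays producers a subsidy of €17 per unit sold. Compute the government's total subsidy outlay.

Government cost = €6090.25

Pre-subsidy: 402 - 0.5P = -112 + 4.5P gives P* = 102.8, x* = 350.6.
With the subsidy, sellers receive Ps = Pb + 17 for each unit, where Pb is the price buyers pay.
Supply in terms of Pb becomes xs = -112 + 4.5(Pb + 17) = -35.5 + 4.5Pb. Setting this equal to demand: 402 - 0.5Pb = -35.5 + 4.5Pb, so Pb = 87.5.
Sellers receive Ps = 87.5 + 17 = 104.5; x' = 402 − 0.5·87.5 = 358.25.
Government outlay = subsidy × quantity = 17 × 358.25 = 6090.25.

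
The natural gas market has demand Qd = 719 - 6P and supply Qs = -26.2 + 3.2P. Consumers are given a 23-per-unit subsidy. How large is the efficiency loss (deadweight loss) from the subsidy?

Deadweight loss = 552

Pre-subsidy: 719 - 6P = -26.2 + 3.2P gives P* = 81, Q* = 233.
With the rebate, buyers effectively pay Pb = Ps − 23, where Ps is the price sellers receive.
Demand in terms of Ps becomes Qd = 719 − 6(Ps − 23) = 857 - 6Ps. Setting this equal to supply: 857 - 6Ps = -26.2 + 3.2Ps, so Ps = 96.
Buyers pay Pb = 96 − 23 = 73; Q' = -26.2 + 3.2·96 = 281.
The subsidy expands output by 281 − 233 = 48 past the efficient level; on those units the gap between marginal cost and willingness to pay runs from 0 up to 23.
DWL = ½ × 23 × 48 = 552.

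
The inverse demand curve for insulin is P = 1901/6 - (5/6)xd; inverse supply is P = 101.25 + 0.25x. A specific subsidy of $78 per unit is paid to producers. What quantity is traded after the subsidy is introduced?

x' = 271

Pre-subsidy: 1901/6 - (5/6)x = 101.25 + 0.25x gives x* = 199 and P* = 151.
With the subsidy, sellers receive Ps = Pb + 78 for each unit, where Pb is the price buyers pay.
On the curves, Pb = 1901/6 - (5/6)x and Ps = 101.25 + 0.25x; the wedge Ps − Pb = 78 gives 101.25 + 0.25x − (1901/6 - (5/6)x) = 78, so x' = 271.
Then Pb = 1901/6 − (5/6)·271 = 91 and Ps = 101.25 + 0.25·271 = 169.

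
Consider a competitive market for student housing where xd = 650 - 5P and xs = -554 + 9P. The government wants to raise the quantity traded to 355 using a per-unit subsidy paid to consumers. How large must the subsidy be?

At x = 355, invert demand for the buyer price: Pb = (650 − 355)/5 = 59; invert supply for the seller price: Ps = (355 − (-554))/9 = 101.
The subsidy must fill the gap: s = Ps − Pb = 101 − 59 = 42.

Required subsidy s = 42 per unit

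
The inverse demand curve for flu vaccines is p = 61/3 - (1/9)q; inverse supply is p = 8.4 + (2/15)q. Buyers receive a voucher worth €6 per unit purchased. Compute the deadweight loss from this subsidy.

Pre-subsidy: 61/3 - (1/9)q = 8.4 + (2/15)q gives q* = 537/11 and p* = 164/11.
With the rebate, buyers effectively pay pb = ps − 6, where ps is the price sellers receive.
On the curves, pb = 61/3 - (1/9)q and ps = 8.4 + (2/15)q; the wedge ps − pb = 6 gives 8.4 + (2/15)q − (61/3 - (1/9)q) = 6, so q' = 807/11.
Then pb = 61/3 − (1/9)·(807/11) = 134/11 and ps = 8.4 + (2/15)·(807/11) = 200/11.
The subsidy expands output by 807/11 − 537/11 = 270/11 past the efficient level; on those units the gap between marginal cost and willingness to pay runs from 0 up to 6.
DWL = ½ × 6 × 270/11 = 810/11.

Deadweight loss = 810/11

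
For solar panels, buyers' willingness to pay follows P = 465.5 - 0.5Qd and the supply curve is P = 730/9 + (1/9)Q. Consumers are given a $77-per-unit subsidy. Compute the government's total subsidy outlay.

Government cost = $58135

Pre-subsidy: 465.5 - 0.5Q = 730/9 + (1/9)Q gives Q* = 629 and P* = 151.
With the rebate, buyers effectively pay Pb = Ps − 77, where Ps is the price sellers receive.
On the curves, Pb = 465.5 - 0.5Q and Ps = 730/9 + (1/9)Q; the wedge Ps − Pb = 77 gives 730/9 + (1/9)Q − (465.5 - 0.5Q) = 77, so Q' = 755.
Then Pb = 465.5 − 0.5·755 = 88 and Ps = 730/9 + (1/9)·755 = 165.
Government outlay = subsidy × quantity = 77 × 755 = 58135.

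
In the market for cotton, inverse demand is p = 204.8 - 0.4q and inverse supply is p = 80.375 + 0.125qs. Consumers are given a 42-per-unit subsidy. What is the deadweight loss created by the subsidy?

Deadweight loss = 1680

Pre-subsidy: 204.8 - 0.4q = 80.375 + 0.125q gives q* = 237 and p* = 110.
With the rebate, buyers effectively pay pb = ps − 42, where ps is the price sellers receive.
On the curves, pb = 204.8 - 0.4q and ps = 80.375 + 0.125q; the wedge ps − pb = 42 gives 80.375 + 0.125q − (204.8 - 0.4q) = 42, so q' = 317.
Then pb = 204.8 − 0.4·317 = 78 and ps = 80.375 + 0.125·317 = 120.
The subsidy expands output by 317 − 237 = 80 past the efficient level; on those units the gap between marginal cost and willingness to pay runs from 0 up to 42.
DWL = ½ × 42 × 80 = 1680.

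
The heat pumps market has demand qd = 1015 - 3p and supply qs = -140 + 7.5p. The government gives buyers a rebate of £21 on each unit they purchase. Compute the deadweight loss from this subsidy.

Pre-subsidy: 1015 - 3p = -140 + 7.5p gives p* = 110, q* = 685.
With the rebate, buyers effectively pay pb = ps − 21, where ps is the price sellers receive.
Demand in terms of ps becomes qd = 1015 − 3(ps − 21) = 1078 - 3ps. Setting this equal to supply: 1078 - 3ps = -140 + 7.5ps, so ps = 116.
Buyers pay pb = 116 − 21 = 95; q' = -140 + 7.5·116 = 730.
The subsidy expands output by 730 − 685 = 45 past the efficient level; on those units the gap between marginal cost and willingness to pay runs from 0 up to 21.
DWL = ½ × 21 × 45 = 472.5.

Deadweight loss = £472.5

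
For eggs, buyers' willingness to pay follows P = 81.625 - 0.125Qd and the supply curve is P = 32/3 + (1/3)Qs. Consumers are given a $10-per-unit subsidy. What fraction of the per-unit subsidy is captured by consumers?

Pre-subsidy: 81.625 - 0.125Q = 32/3 + (1/3)Q gives Q* = 1703/11 and P* = 685/11.
With the rebate, buyers effectively pay Pb = Ps − 10, where Ps is the price sellers receive.
On the curves, Pb = 81.625 - 0.125Q and Ps = 32/3 + (1/3)Q; the wedge Ps − Pb = 10 gives 32/3 + (1/3)Q − (81.625 - 0.125Q) = 10, so Q' = 1943/11.
Then Pb = 81.625 − 0.125·(1943/11) = 655/11 and Ps = 32/3 + (1/3)·(1943/11) = 765/11.
Buyers' price falls by P* − Pb = 685/11 − 655/11 = 30/11; sellers' price rises by Ps − P* = 765/11 − 685/11 = 80/11.
So consumers capture (30/11)/10 = 3/11 of each unit of subsidy.

Consumer share = 3/11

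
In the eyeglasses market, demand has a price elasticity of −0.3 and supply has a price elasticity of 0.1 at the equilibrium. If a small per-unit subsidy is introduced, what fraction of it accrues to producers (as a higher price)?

For a small subsidy around the equilibrium, the benefit split depends on the relative slopes, which at a point are proportional to the elasticities.
Buyer share = εs/(εs + |εd|) = 0.1/(0.1 + 0.3) = 0.25; seller share = |εd|/(εs + |εd|) = 0.75.
So producers capture 0.75 of the subsidy.

Producer share = 0.75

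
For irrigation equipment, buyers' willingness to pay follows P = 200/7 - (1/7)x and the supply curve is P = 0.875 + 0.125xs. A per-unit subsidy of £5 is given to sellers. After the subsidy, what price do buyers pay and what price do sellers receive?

Pre-subsidy: 200/7 - (1/7)x = 0.875 + 0.125x gives x* = 103.4 and P* = 13.8.
With the subsidy, sellers receive Ps = Pb + 5 for each unit, where Pb is the price buyers pay.
On the curves, Pb = 200/7 - (1/7)x and Ps = 0.875 + 0.125x; the wedge Ps − Pb = 5 gives 0.875 + 0.125x − (200/7 - (1/7)x) = 5, so x' = 1831/15.
Then Pb = 200/7 − (1/7)·(1831/15) = 167/15 and Ps = 0.875 + 0.125·(1831/15) = 242/15.

Buyers pay 167/15; sellers receive 242/15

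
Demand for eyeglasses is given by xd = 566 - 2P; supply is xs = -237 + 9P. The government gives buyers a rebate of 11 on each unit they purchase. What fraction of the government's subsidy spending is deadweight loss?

DWL / government spending = 3/146

Pre-subsidy: 566 - 2P = -237 + 9P gives P* = 73, x* = 420.
With the rebate, buyers effectively pay Pb = Ps − 11, where Ps is the price sellers receive.
Demand in terms of Ps becomes xd = 566 − 2(Ps − 11) = 588 - 2Ps. Setting this equal to supply: 588 - 2Ps = -237 + 9Ps, so Ps = 75.
Buyers pay Pb = 75 − 11 = 64; x' = -237 + 9·75 = 438.
ΔCS = ½(420 + 438)(73 − 64) = 3861; ΔPS = ½(420 + 438)(75 − 73) = 858.
Government spending = 11 × 438 = 4818.
DWL = ½ × 11 × (438 − 420) = 99; fraction = 99 / 4818 = 3/146.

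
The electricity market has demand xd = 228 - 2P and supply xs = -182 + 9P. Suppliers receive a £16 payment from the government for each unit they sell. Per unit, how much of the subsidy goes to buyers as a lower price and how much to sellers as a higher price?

Pre-subsidy: 228 - 2P = -182 + 9P gives P* = 410/11, x* = 1688/11.
With the subsidy, sellers receive Ps = Pb + 16 for each unit, where Pb is the price buyers pay.
Supply in terms of Pb becomes xs = -182 + 9(Pb + 16) = -38 + 9Pb. Setting this equal to demand: 228 - 2Pb = -38 + 9Pb, so Pb = 266/11.
Sellers receive Ps = 266/11 + 16 = 442/11; x' = 228 − 2·(266/11) = 1976/11.
Buyers' price falls by P* − Pb = 410/11 − 266/11 = 144/11; sellers' price rises by Ps − P* = 442/11 − 410/11 = 32/11.

Buyers gain 144/11 per unit; sellers gain 32/11 per unit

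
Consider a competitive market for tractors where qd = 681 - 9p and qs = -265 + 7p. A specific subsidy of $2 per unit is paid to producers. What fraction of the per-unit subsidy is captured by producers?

Pre-subsidy: 681 - 9p = -265 + 7p gives p* = 59.125, q* = 148.875.
With the subsidy, sellers receive ps = pb + 2 for each unit, where pb is the price buyers pay.
Supply in terms of pb becomes qs = -265 + 7(pb + 2) = -251 + 7pb. Setting this equal to demand: 681 - 9pb = -251 + 7pb, so pb = 58.25.
Sellers receive ps = 58.25 + 2 = 60.25; q' = 681 − 9·58.25 = 156.75.
Buyers' price falls by p* − pb = 59.125 − 58.25 = 0.875; sellers' price rises by ps − p* = 60.25 − 59.125 = 1.125.
So producers capture 1.125/2 = 0.5625 of each unit of subsidy.

Producer share = 0.5625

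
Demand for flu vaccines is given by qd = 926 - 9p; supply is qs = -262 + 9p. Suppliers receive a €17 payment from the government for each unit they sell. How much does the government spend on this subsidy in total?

Government cost = €6944.5

Pre-subsidy: 926 - 9p = -262 + 9p gives p* = 66, q* = 332.
With the subsidy, sellers receive ps = pb + 17 for each unit, where pb is the price buyers pay.
Supply in terms of pb becomes qs = -262 + 9(pb + 17) = -109 + 9pb. Setting this equal to demand: 926 - 9pb = -109 + 9pb, so pb = 57.5.
Sellers receive ps = 57.5 + 17 = 74.5; q' = 926 − 9·57.5 = 408.5.
Government outlay = subsidy × quantity = 17 × 408.5 = 6944.5.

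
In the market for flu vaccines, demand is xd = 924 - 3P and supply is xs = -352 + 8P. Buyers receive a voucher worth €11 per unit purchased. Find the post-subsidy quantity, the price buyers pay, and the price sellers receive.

x' = 600; buyers pay €108; sellers receive €119

Pre-subsidy: 924 - 3P = -352 + 8P gives P* = 116, x* = 576.
With the rebate, buyers effectively pay Pb = Ps − 11, where Ps is the price sellers receive.
Demand in terms of Ps becomes xd = 924 − 3(Ps − 11) = 957 - 3Ps. Setting this equal to supply: 957 - 3Ps = -352 + 8Ps, so Ps = 119.
Buyers pay Pb = 119 − 11 = 108; x' = -352 + 8·119 = 600.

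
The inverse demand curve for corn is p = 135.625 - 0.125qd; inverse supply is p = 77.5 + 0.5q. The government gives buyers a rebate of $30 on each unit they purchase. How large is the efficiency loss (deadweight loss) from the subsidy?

Deadweight loss = $720

Pre-subsidy: 135.625 - 0.125q = 77.5 + 0.5q gives q* = 93 and p* = 124.
With the rebate, buyers effectively pay pb = ps − 30, where ps is the price sellers receive.
On the curves, pb = 135.625 - 0.125q and ps = 77.5 + 0.5q; the wedge ps − pb = 30 gives 77.5 + 0.5q − (135.625 - 0.125q) = 30, so q' = 141.
Then pb = 135.625 − 0.125·141 = 118 and ps = 77.5 + 0.5·141 = 148.
The subsidy expands output by 141 − 93 = 48 past the efficient level; on those units the gap between marginal cost and willingness to pay runs from 0 up to 30.
DWL = ½ × 30 × 48 = 720.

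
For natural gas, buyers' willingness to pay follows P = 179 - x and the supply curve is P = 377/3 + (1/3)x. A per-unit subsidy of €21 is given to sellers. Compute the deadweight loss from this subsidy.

Deadweight loss = €165.375

Pre-subsidy: 179 - x = 377/3 + (1/3)x gives x* = 40 and P* = 139.
With the subsidy, sellers receive Ps = Pb + 21 for each unit, where Pb is the price buyers pay.
On the curves, Pb = 179 - x and Ps = 377/3 + (1/3)x; the wedge Ps − Pb = 21 gives 377/3 + (1/3)x − (179 - x) = 21, so x' = 55.75.
Then Pb = 179 − 1·55.75 = 123.25 and Ps = 377/3 + (1/3)·55.75 = 144.25.
The subsidy expands output by 55.75 − 40 = 15.75 past the efficient level; on those units the gap between marginal cost and willingness to pay runs from 0 up to 21.
DWL = ½ × 21 × 15.75 = 165.375.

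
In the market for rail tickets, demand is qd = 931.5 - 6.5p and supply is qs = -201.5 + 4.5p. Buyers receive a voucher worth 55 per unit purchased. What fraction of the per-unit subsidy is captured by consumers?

Consumer share = 9/22

Pre-subsidy: 931.5 - 6.5p = -201.5 + 4.5p gives p* = 103, q* = 262.
With the rebate, buyers effectively pay pb = ps − 55, where ps is the price sellers receive.
Demand in terms of ps becomes qd = 931.5 − 6.5(ps − 55) = 1289 - 6.5ps. Setting this equal to supply: 1289 - 6.5ps = -201.5 + 4.5ps, so ps = 135.5.
Buyers pay pb = 135.5 − 55 = 80.5; q' = -201.5 + 4.5·135.5 = 408.25.
Buyers' price falls by p* − pb = 103 − 80.5 = 22.5; sellers' price rises by ps − p* = 135.5 − 103 = 32.5.
So consumers capture 22.5/55 = 9/22 of each unit of subsidy.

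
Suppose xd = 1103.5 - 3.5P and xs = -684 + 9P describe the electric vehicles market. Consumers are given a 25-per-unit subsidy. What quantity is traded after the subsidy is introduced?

x' = 666

Pre-subsidy: 1103.5 - 3.5P = -684 + 9P gives P* = 143, x* = 603.
With the rebate, buyers effectively pay Pb = Ps − 25, where Ps is the price sellers receive.
Demand in terms of Ps becomes xd = 1103.5 − 3.5(Ps − 25) = 1191 - 3.5Ps. Setting this equal to supply: 1191 - 3.5Ps = -684 + 9Ps, so Ps = 150.
Buyers pay Pb = 150 − 25 = 125; x' = -684 + 9·150 = 666.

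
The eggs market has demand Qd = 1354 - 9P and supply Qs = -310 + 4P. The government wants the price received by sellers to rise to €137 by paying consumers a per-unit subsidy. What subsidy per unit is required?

Required subsidy s = €13 per unit

At a seller price of 137, quantity supplied is -310 + 4·137 = 238.
Buyers absorb 238 only when they pay Pb with 1354 − 9·Pb = 238, i.e. Pb = 124.
s = Ps − Pb = 137 − 124 = 13.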